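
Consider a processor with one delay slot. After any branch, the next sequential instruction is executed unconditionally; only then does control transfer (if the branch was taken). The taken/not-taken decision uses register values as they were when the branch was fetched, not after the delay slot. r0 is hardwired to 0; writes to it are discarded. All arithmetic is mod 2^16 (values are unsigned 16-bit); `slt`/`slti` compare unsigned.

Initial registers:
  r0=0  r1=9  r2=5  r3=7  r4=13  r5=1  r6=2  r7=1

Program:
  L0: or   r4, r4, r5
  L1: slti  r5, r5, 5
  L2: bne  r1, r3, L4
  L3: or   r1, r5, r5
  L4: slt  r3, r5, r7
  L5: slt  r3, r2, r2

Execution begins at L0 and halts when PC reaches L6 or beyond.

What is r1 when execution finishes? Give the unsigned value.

1

PC=0  or   r4, r4, r5        | r0=0 r1=9 r2=5 r3=7 r4=13 r5=1 r6=2 r7=1
PC=1  slti  r5, r5, 5        | r0=0 r1=9 r2=5 r3=7 r4=13 r5=1 r6=2 r7=1
PC=2  bne  r1, r3, L4        | r0=0 r1=9 r2=5 r3=7 r4=13 r5=1 r6=2 r7=1  [TAKEN]
PC=3  or   r1, r5, r5        | r0=0 r1=1 r2=5 r3=7 r4=13 r5=1 r6=2 r7=1
PC=4  slt  r3, r5, r7        | r0=0 r1=1 r2=5 r3=0 r4=13 r5=1 r6=2 r7=1
PC=5  slt  r3, r2, r2        | r0=0 r1=1 r2=5 r3=0 r4=13 r5=1 r6=2 r7=1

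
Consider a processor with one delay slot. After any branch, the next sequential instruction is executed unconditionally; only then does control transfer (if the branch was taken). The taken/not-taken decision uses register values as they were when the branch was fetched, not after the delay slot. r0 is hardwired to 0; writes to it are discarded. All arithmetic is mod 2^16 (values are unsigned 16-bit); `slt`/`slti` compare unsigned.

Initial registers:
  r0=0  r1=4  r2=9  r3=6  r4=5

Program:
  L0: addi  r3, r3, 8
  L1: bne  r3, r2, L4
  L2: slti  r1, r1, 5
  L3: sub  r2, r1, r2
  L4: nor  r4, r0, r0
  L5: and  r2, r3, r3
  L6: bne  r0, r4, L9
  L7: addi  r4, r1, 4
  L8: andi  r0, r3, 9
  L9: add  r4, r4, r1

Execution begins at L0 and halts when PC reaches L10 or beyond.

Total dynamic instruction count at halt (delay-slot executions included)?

8

#0 addi  r3, r3, 8 ; 0/4/9/14/5
#1 bne  r3, r2, L4 ; 0/4/9/14/5 ; →target
#2 slti  r1, r1, 5 ; 0/1/9/14/5
#4 nor  r4, r0, r0 ; 0/1/9/14/65535
#5 and  r2, r3, r3 ; 0/1/14/14/65535
#6 bne  r0, r4, L9 ; 0/1/14/14/65535 ; →target
#7 addi  r4, r1, 4 ; 0/1/14/14/5
#9 add  r4, r4, r1 ; 0/1/14/14/6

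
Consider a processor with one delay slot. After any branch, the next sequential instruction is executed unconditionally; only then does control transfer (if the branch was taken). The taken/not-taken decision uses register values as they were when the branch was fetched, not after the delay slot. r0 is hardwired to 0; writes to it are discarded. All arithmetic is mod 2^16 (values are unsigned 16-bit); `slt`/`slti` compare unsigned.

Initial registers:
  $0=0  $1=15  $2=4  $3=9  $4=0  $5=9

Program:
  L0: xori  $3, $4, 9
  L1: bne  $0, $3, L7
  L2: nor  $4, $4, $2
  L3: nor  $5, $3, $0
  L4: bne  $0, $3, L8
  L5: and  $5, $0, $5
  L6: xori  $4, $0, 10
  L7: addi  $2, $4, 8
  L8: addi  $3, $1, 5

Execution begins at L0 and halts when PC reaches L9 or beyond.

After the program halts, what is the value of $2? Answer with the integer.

  step pc=0: xori  $3, $4, 9  regs=(0,15,4,9,0,9)
  step pc=1: bne  $0, $3, L7  cond=T  regs=(0,15,4,9,0,9)
  step pc=2: nor  $4, $4, $2  regs=(0,15,4,9,65531,9)
  step pc=7: addi  $2, $4, 8  regs=(0,15,3,9,65531,9)
  step pc=8: addi  $3, $1, 5  regs=(0,15,3,20,65531,9)

3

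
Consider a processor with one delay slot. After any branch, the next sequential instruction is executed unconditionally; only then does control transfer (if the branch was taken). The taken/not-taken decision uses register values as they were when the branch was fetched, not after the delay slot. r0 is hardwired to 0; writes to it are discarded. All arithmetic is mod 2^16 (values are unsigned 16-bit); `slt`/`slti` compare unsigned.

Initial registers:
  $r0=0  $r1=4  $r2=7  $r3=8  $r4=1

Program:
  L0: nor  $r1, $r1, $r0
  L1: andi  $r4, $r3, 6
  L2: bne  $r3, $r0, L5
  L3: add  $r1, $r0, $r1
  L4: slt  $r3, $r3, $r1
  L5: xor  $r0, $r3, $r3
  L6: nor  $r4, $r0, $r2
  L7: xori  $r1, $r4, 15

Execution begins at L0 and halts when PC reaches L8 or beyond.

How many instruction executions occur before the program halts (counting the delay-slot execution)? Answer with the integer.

7

[0] nor  $r1, $r1, $r0  →  {$r0:0, $r1:65531, $r2:7, $r3:8, $r4:1}
[1] andi  $r4, $r3, 6  →  {$r0:0, $r1:65531, $r2:7, $r3:8, $r4:0}
[2] bne  $r3, $r0, L5  →  {$r0:0, $r1:65531, $r2:7, $r3:8, $r4:0}  ⟨branch taken⟩
[3] add  $r1, $r0, $r1  →  {$r0:0, $r1:65531, $r2:7, $r3:8, $r4:0}
[5] xor  $r0, $r3, $r3  →  {$r0:0, $r1:65531, $r2:7, $r3:8, $r4:0}
[6] nor  $r4, $r0, $r2  →  {$r0:0, $r1:65531, $r2:7, $r3:8, $r4:65528}
[7] xori  $r1, $r4, 15  →  {$r0:0, $r1:65527, $r2:7, $r3:8, $r4:65528}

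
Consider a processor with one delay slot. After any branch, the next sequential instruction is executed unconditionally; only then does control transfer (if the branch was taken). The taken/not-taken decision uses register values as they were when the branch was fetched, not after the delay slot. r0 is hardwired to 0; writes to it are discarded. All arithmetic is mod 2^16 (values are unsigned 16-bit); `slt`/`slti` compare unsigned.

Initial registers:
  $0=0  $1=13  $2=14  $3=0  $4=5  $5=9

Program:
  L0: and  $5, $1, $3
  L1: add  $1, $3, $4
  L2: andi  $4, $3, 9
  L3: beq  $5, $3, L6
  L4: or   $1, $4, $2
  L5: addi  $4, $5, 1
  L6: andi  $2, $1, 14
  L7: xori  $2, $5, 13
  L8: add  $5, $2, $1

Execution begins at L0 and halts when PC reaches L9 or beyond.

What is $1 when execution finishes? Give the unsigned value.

14

  step pc=0: and  $5, $1, $3  regs=(0,13,14,0,5,0)
  step pc=1: add  $1, $3, $4  regs=(0,5,14,0,5,0)
  step pc=2: andi  $4, $3, 9  regs=(0,5,14,0,0,0)
  step pc=3: beq  $5, $3, L6  cond=T  regs=(0,5,14,0,0,0)
  step pc=4: or   $1, $4, $2  regs=(0,14,14,0,0,0)
  step pc=6: andi  $2, $1, 14  regs=(0,14,14,0,0,0)
  step pc=7: xori  $2, $5, 13  regs=(0,14,13,0,0,0)
  step pc=8: add  $5, $2, $1  regs=(0,14,13,0,0,27)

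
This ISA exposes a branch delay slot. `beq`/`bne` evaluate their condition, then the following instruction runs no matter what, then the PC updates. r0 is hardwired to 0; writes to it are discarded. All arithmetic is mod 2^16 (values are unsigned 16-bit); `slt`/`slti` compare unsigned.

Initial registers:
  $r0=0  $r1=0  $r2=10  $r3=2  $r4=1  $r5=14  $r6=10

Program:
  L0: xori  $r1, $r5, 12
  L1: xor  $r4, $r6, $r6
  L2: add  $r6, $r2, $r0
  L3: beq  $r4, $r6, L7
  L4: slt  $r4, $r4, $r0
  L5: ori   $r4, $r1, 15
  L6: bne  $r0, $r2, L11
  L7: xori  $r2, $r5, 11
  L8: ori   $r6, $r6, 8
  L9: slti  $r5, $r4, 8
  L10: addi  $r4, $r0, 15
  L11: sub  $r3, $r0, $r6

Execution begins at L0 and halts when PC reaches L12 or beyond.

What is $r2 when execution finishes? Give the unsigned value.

5

[0] xori  $r1, $r5, 12  →  {$r0:0, $r1:2, $r2:10, $r3:2, $r4:1, $r5:14, $r6:10}
[1] xor  $r4, $r6, $r6  →  {$r0:0, $r1:2, $r2:10, $r3:2, $r4:0, $r5:14, $r6:10}
[2] add  $r6, $r2, $r0  →  {$r0:0, $r1:2, $r2:10, $r3:2, $r4:0, $r5:14, $r6:10}
[3] beq  $r4, $r6, L7  →  {$r0:0, $r1:2, $r2:10, $r3:2, $r4:0, $r5:14, $r6:10}  ⟨branch fallthrough⟩
[4] slt  $r4, $r4, $r0  →  {$r0:0, $r1:2, $r2:10, $r3:2, $r4:0, $r5:14, $r6:10}
[5] ori   $r4, $r1, 15  →  {$r0:0, $r1:2, $r2:10, $r3:2, $r4:15, $r5:14, $r6:10}
[6] bne  $r0, $r2, L11  →  {$r0:0, $r1:2, $r2:10, $r3:2, $r4:15, $r5:14, $r6:10}  ⟨branch taken⟩
[7] xori  $r2, $r5, 11  →  {$r0:0, $r1:2, $r2:5, $r3:2, $r4:15, $r5:14, $r6:10}
[11] sub  $r3, $r0, $r6  →  {$r0:0, $r1:2, $r2:5, $r3:65526, $r4:15, $r5:14, $r6:10}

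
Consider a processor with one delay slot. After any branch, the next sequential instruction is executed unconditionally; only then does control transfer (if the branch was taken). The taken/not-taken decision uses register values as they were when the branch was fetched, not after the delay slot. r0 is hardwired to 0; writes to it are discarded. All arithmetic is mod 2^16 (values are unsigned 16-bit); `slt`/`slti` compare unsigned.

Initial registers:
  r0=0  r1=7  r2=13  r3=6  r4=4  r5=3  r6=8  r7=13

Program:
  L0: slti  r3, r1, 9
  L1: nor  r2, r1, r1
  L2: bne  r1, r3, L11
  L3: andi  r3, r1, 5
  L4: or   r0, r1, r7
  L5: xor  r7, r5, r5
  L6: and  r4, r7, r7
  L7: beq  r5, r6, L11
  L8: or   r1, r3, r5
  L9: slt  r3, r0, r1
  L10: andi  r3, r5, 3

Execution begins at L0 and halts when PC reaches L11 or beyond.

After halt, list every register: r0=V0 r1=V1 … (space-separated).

r0=0 r1=7 r2=65528 r3=5 r4=4 r5=3 r6=8 r7=13

  step pc=0: slti  r3, r1, 9  regs=(0,7,13,1,4,3,8,13)
  step pc=1: nor  r2, r1, r1  regs=(0,7,65528,1,4,3,8,13)
  step pc=2: bne  r1, r3, L11  cond=T  regs=(0,7,65528,1,4,3,8,13)
  step pc=3: andi  r3, r1, 5  regs=(0,7,65528,5,4,3,8,13)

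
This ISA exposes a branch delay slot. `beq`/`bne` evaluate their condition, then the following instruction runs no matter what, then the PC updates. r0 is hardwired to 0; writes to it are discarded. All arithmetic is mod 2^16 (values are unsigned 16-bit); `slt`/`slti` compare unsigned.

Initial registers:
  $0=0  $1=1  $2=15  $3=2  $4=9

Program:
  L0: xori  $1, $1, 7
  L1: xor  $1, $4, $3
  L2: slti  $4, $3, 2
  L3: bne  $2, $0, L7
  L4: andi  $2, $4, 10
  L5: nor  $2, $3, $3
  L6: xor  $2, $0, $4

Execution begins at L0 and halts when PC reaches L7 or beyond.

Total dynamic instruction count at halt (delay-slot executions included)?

5

  step pc=0: xori  $1, $1, 7  regs=(0,6,15,2,9)
  step pc=1: xor  $1, $4, $3  regs=(0,11,15,2,9)
  step pc=2: slti  $4, $3, 2  regs=(0,11,15,2,0)
  step pc=3: bne  $2, $0, L7  cond=T  regs=(0,11,15,2,0)
  step pc=4: andi  $2, $4, 10  regs=(0,11,0,2,0)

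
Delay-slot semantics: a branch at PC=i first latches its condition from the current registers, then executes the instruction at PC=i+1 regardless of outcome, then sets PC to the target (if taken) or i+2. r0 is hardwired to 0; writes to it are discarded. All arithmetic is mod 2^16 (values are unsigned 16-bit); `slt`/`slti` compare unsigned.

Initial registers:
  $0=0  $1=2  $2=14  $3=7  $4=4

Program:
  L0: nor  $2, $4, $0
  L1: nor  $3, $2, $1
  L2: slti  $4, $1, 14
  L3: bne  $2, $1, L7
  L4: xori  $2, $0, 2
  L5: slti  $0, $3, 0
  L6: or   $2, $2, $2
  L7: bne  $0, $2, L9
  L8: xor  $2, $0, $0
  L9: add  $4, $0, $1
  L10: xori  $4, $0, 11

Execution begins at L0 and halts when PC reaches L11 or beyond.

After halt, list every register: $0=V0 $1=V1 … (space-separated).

#0 nor  $2, $4, $0 ; 0/2/65531/7/4
#1 nor  $3, $2, $1 ; 0/2/65531/4/4
#2 slti  $4, $1, 14 ; 0/2/65531/4/1
#3 bne  $2, $1, L7 ; 0/2/65531/4/1 ; →target
#4 xori  $2, $0, 2 ; 0/2/2/4/1
#7 bne  $0, $2, L9 ; 0/2/2/4/1 ; →target
#8 xor  $2, $0, $0 ; 0/2/0/4/1
#9 add  $4, $0, $1 ; 0/2/0/4/2
#10 xori  $4, $0, 11 ; 0/2/0/4/11

$0=0 $1=2 $2=0 $3=4 $4=11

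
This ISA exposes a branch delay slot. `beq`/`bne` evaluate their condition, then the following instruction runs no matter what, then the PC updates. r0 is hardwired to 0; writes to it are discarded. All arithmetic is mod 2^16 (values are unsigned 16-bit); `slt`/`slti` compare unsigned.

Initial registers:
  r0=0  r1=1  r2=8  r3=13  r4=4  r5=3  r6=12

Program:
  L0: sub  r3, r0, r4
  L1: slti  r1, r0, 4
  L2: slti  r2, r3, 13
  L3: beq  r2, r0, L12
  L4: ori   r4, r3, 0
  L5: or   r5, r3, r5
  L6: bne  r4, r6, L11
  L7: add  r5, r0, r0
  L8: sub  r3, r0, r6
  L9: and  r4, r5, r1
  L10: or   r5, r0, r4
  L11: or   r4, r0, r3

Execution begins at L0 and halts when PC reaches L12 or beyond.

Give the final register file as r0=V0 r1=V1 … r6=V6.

r0=0 r1=1 r2=0 r3=65532 r4=65532 r5=3 r6=12

PC=0  sub  r3, r0, r4        | r0=0 r1=1 r2=8 r3=65532 r4=4 r5=3 r6=12
PC=1  slti  r1, r0, 4        | r0=0 r1=1 r2=8 r3=65532 r4=4 r5=3 r6=12
PC=2  slti  r2, r3, 13       | r0=0 r1=1 r2=0 r3=65532 r4=4 r5=3 r6=12
PC=3  beq  r2, r0, L12       | r0=0 r1=1 r2=0 r3=65532 r4=4 r5=3 r6=12  [TAKEN]
PC=4  ori   r4, r3, 0        | r0=0 r1=1 r2=0 r3=65532 r4=65532 r5=3 r6=12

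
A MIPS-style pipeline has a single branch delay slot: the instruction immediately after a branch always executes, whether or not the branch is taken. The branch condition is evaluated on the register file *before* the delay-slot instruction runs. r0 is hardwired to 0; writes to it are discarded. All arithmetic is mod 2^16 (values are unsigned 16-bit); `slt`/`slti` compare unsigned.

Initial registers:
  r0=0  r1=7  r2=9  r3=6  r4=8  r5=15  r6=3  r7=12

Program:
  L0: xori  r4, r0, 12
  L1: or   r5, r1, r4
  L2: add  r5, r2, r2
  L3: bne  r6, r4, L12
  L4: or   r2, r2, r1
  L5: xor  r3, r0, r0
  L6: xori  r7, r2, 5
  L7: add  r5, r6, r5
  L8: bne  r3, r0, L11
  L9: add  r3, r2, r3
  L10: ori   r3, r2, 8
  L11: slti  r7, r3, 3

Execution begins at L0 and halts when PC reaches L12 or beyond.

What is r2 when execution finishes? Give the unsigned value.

15

#0 xori  r4, r0, 12 ; 0/7/9/6/12/15/3/12
#1 or   r5, r1, r4 ; 0/7/9/6/12/15/3/12
#2 add  r5, r2, r2 ; 0/7/9/6/12/18/3/12
#3 bne  r6, r4, L12 ; 0/7/9/6/12/18/3/12 ; →target
#4 or   r2, r2, r1 ; 0/7/15/6/12/18/3/12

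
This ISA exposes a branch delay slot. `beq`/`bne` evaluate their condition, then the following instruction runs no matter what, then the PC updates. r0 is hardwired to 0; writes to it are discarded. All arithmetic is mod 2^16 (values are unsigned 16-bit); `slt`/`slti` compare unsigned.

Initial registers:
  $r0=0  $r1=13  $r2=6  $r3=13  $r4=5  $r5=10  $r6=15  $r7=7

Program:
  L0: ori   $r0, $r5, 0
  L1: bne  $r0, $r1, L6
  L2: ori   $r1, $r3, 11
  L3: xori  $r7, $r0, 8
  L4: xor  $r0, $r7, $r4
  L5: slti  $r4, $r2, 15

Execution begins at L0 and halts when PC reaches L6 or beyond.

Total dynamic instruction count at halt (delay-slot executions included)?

3

PC=0  ori   $r0, $r5, 0      | $r0=0 $r1=13 $r2=6 $r3=13 $r4=5 $r5=10 $r6=15 $r7=7
PC=1  bne  $r0, $r1, L6      | $r0=0 $r1=13 $r2=6 $r3=13 $r4=5 $r5=10 $r6=15 $r7=7  [TAKEN]
PC=2  ori   $r1, $r3, 11     | $r0=0 $r1=15 $r2=6 $r3=13 $r4=5 $r5=10 $r6=15 $r7=7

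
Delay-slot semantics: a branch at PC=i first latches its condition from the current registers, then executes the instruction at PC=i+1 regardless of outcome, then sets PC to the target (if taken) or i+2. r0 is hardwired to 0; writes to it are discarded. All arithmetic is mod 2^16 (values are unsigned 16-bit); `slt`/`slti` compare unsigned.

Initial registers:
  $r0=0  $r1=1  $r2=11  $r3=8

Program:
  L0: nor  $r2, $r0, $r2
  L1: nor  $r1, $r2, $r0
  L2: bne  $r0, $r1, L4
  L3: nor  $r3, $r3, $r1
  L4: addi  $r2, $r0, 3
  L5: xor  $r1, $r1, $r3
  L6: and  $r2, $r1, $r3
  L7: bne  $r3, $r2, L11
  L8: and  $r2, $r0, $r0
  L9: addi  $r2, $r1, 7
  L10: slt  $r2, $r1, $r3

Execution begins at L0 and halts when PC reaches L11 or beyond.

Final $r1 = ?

65535

[0] nor  $r2, $r0, $r2  →  {$r0:0, $r1:1, $r2:65524, $r3:8}
[1] nor  $r1, $r2, $r0  →  {$r0:0, $r1:11, $r2:65524, $r3:8}
[2] bne  $r0, $r1, L4  →  {$r0:0, $r1:11, $r2:65524, $r3:8}  ⟨branch taken⟩
[3] nor  $r3, $r3, $r1  →  {$r0:0, $r1:11, $r2:65524, $r3:65524}
[4] addi  $r2, $r0, 3  →  {$r0:0, $r1:11, $r2:3, $r3:65524}
[5] xor  $r1, $r1, $r3  →  {$r0:0, $r1:65535, $r2:3, $r3:65524}
[6] and  $r2, $r1, $r3  →  {$r0:0, $r1:65535, $r2:65524, $r3:65524}
[7] bne  $r3, $r2, L11  →  {$r0:0, $r1:65535, $r2:65524, $r3:65524}  ⟨branch fallthrough⟩
[8] and  $r2, $r0, $r0  →  {$r0:0, $r1:65535, $r2:0, $r3:65524}
[9] addi  $r2, $r1, 7  →  {$r0:0, $r1:65535, $r2:6, $r3:65524}
[10] slt  $r2, $r1, $r3  →  {$r0:0, $r1:65535, $r2:0, $r3:65524}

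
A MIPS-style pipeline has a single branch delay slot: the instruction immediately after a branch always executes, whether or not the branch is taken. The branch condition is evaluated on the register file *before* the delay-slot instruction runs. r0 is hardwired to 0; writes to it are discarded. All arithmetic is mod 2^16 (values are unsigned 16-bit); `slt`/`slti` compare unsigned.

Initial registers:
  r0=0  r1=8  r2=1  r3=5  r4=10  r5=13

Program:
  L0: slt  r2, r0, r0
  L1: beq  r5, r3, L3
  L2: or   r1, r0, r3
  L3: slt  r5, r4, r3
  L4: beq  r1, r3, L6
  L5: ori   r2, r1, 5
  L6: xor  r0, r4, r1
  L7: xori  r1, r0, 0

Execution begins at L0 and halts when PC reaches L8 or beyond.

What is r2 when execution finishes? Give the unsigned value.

5

PC=0  slt  r2, r0, r0        | r0=0 r1=8 r2=0 r3=5 r4=10 r5=13
PC=1  beq  r5, r3, L3        | r0=0 r1=8 r2=0 r3=5 r4=10 r5=13  [not taken]
PC=2  or   r1, r0, r3        | r0=0 r1=5 r2=0 r3=5 r4=10 r5=13
PC=3  slt  r5, r4, r3        | r0=0 r1=5 r2=0 r3=5 r4=10 r5=0
PC=4  beq  r1, r3, L6        | r0=0 r1=5 r2=0 r3=5 r4=10 r5=0  [TAKEN]
PC=5  ori   r2, r1, 5        | r0=0 r1=5 r2=5 r3=5 r4=10 r5=0
PC=6  xor  r0, r4, r1        | r0=0 r1=5 r2=5 r3=5 r4=10 r5=0
PC=7  xori  r1, r0, 0        | r0=0 r1=0 r2=5 r3=5 r4=10 r5=0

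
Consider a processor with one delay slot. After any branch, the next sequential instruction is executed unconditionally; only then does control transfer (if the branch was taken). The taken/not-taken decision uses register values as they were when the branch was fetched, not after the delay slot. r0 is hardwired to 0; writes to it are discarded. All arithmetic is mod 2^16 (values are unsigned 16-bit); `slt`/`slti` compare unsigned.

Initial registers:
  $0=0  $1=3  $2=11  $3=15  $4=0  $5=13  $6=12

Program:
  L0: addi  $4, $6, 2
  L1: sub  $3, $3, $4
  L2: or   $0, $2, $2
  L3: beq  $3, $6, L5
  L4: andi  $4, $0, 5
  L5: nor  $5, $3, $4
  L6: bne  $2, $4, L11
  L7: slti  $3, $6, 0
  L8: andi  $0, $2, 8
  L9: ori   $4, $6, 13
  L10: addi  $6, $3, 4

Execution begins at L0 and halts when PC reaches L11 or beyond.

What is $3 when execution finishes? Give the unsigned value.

0

[0] addi  $4, $6, 2  →  {$0:0, $1:3, $2:11, $3:15, $4:14, $5:13, $6:12}
[1] sub  $3, $3, $4  →  {$0:0, $1:3, $2:11, $3:1, $4:14, $5:13, $6:12}
[2] or   $0, $2, $2  →  {$0:0, $1:3, $2:11, $3:1, $4:14, $5:13, $6:12}
[3] beq  $3, $6, L5  →  {$0:0, $1:3, $2:11, $3:1, $4:14, $5:13, $6:12}  ⟨branch fallthrough⟩
[4] andi  $4, $0, 5  →  {$0:0, $1:3, $2:11, $3:1, $4:0, $5:13, $6:12}
[5] nor  $5, $3, $4  →  {$0:0, $1:3, $2:11, $3:1, $4:0, $5:65534, $6:12}
[6] bne  $2, $4, L11  →  {$0:0, $1:3, $2:11, $3:1, $4:0, $5:65534, $6:12}  ⟨branch taken⟩
[7] slti  $3, $6, 0  →  {$0:0, $1:3, $2:11, $3:0, $4:0, $5:65534, $6:12}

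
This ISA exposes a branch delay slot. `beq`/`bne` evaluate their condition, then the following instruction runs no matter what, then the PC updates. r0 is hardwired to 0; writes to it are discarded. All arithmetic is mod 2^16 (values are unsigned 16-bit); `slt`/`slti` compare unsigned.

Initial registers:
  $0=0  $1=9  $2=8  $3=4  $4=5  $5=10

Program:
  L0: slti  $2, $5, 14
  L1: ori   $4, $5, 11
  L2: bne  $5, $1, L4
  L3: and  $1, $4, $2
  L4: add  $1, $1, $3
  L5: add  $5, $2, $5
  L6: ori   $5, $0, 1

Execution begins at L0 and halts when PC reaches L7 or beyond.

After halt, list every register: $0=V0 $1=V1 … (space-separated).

#0 slti  $2, $5, 14 ; 0/9/1/4/5/10
#1 ori   $4, $5, 11 ; 0/9/1/4/11/10
#2 bne  $5, $1, L4 ; 0/9/1/4/11/10 ; →target
#3 and  $1, $4, $2 ; 0/1/1/4/11/10
#4 add  $1, $1, $3 ; 0/5/1/4/11/10
#5 add  $5, $2, $5 ; 0/5/1/4/11/11
#6 ori   $5, $0, 1 ; 0/5/1/4/11/1

$0=0 $1=5 $2=1 $3=4 $4=11 $5=1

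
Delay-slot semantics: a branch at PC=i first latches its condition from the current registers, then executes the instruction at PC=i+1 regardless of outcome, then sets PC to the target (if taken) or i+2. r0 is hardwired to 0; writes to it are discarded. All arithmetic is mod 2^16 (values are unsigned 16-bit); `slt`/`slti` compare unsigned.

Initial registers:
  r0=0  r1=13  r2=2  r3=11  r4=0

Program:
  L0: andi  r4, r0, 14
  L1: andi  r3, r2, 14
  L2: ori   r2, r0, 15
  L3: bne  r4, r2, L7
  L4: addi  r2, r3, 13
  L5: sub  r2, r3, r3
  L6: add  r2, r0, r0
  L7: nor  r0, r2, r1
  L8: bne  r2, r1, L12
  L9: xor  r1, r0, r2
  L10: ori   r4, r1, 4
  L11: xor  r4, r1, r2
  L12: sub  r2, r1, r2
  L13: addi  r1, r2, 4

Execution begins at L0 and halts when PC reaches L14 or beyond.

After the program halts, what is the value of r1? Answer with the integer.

4

#0 andi  r4, r0, 14 ; 0/13/2/11/0
#1 andi  r3, r2, 14 ; 0/13/2/2/0
#2 ori   r2, r0, 15 ; 0/13/15/2/0
#3 bne  r4, r2, L7 ; 0/13/15/2/0 ; →target
#4 addi  r2, r3, 13 ; 0/13/15/2/0
#7 nor  r0, r2, r1 ; 0/13/15/2/0
#8 bne  r2, r1, L12 ; 0/13/15/2/0 ; →target
#9 xor  r1, r0, r2 ; 0/15/15/2/0
#12 sub  r2, r1, r2 ; 0/15/0/2/0
#13 addi  r1, r2, 4 ; 0/4/0/2/0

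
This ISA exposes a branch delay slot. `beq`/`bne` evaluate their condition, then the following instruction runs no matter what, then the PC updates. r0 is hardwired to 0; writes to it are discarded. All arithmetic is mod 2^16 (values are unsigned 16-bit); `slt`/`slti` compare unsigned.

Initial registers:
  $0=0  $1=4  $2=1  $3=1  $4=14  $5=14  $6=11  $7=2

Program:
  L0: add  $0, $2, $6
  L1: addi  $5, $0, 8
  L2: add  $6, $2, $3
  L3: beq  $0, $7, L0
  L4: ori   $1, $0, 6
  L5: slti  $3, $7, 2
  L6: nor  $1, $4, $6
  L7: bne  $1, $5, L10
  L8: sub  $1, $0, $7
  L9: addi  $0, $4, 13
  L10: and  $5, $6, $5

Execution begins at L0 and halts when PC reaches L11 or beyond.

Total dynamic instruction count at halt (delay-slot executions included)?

#0 add  $0, $2, $6 ; 0/4/1/1/14/14/11/2
#1 addi  $5, $0, 8 ; 0/4/1/1/14/8/11/2
#2 add  $6, $2, $3 ; 0/4/1/1/14/8/2/2
#3 beq  $0, $7, L0 ; 0/4/1/1/14/8/2/2 ; →fallthru
#4 ori   $1, $0, 6 ; 0/6/1/1/14/8/2/2
#5 slti  $3, $7, 2 ; 0/6/1/0/14/8/2/2
#6 nor  $1, $4, $6 ; 0/65521/1/0/14/8/2/2
#7 bne  $1, $5, L10 ; 0/65521/1/0/14/8/2/2 ; →target
#8 sub  $1, $0, $7 ; 0/65534/1/0/14/8/2/2
#10 and  $5, $6, $5 ; 0/65534/1/0/14/0/2/2

10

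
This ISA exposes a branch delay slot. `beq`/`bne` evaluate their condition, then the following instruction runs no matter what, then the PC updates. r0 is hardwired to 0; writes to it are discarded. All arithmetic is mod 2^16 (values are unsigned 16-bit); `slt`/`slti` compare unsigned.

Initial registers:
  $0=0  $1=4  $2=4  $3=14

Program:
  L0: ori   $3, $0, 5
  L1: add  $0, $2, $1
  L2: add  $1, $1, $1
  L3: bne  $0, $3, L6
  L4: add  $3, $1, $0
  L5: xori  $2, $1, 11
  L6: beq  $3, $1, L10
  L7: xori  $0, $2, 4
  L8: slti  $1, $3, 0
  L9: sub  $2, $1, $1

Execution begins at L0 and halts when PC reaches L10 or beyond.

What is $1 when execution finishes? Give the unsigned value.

8

  step pc=0: ori   $3, $0, 5  regs=(0,4,4,5)
  step pc=1: add  $0, $2, $1  regs=(0,4,4,5)
  step pc=2: add  $1, $1, $1  regs=(0,8,4,5)
  step pc=3: bne  $0, $3, L6  cond=T  regs=(0,8,4,5)
  step pc=4: add  $3, $1, $0  regs=(0,8,4,8)
  step pc=6: beq  $3, $1, L10  cond=T  regs=(0,8,4,8)
  step pc=7: xori  $0, $2, 4  regs=(0,8,4,8)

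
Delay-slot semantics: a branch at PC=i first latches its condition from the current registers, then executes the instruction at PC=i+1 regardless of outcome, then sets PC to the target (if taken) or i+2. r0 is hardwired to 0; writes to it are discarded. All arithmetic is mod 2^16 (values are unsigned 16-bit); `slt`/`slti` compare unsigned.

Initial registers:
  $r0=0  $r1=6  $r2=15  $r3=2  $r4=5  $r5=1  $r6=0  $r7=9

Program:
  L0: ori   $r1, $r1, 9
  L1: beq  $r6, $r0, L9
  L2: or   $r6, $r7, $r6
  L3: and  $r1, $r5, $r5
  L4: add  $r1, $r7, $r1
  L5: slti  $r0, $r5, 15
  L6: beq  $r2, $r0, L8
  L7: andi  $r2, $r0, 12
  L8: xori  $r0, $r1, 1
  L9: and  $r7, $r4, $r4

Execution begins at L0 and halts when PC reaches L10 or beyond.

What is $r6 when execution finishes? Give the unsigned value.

#0 ori   $r1, $r1, 9 ; 0/15/15/2/5/1/0/9
#1 beq  $r6, $r0, L9 ; 0/15/15/2/5/1/0/9 ; →target
#2 or   $r6, $r7, $r6 ; 0/15/15/2/5/1/9/9
#9 and  $r7, $r4, $r4 ; 0/15/15/2/5/1/9/5

9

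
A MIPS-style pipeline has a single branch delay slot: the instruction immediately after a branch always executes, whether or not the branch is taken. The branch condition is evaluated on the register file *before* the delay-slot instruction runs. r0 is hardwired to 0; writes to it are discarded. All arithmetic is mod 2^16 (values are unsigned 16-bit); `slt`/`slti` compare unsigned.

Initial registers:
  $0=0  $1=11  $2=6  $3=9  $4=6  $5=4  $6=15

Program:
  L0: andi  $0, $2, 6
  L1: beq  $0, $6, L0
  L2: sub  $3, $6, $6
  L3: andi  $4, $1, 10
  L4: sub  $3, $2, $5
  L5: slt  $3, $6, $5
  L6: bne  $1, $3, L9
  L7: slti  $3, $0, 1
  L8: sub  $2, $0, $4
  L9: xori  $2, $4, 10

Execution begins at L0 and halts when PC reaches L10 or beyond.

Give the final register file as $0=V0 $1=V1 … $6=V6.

[0] andi  $0, $2, 6  →  {$0:0, $1:11, $2:6, $3:9, $4:6, $5:4, $6:15}
[1] beq  $0, $6, L0  →  {$0:0, $1:11, $2:6, $3:9, $4:6, $5:4, $6:15}  ⟨branch fallthrough⟩
[2] sub  $3, $6, $6  →  {$0:0, $1:11, $2:6, $3:0, $4:6, $5:4, $6:15}
[3] andi  $4, $1, 10  →  {$0:0, $1:11, $2:6, $3:0, $4:10, $5:4, $6:15}
[4] sub  $3, $2, $5  →  {$0:0, $1:11, $2:6, $3:2, $4:10, $5:4, $6:15}
[5] slt  $3, $6, $5  →  {$0:0, $1:11, $2:6, $3:0, $4:10, $5:4, $6:15}
[6] bne  $1, $3, L9  →  {$0:0, $1:11, $2:6, $3:0, $4:10, $5:4, $6:15}  ⟨branch taken⟩
[7] slti  $3, $0, 1  →  {$0:0, $1:11, $2:6, $3:1, $4:10, $5:4, $6:15}
[9] xori  $2, $4, 10  →  {$0:0, $1:11, $2:0, $3:1, $4:10, $5:4, $6:15}

$0=0 $1=11 $2=0 $3=1 $4=10 $5=4 $6=15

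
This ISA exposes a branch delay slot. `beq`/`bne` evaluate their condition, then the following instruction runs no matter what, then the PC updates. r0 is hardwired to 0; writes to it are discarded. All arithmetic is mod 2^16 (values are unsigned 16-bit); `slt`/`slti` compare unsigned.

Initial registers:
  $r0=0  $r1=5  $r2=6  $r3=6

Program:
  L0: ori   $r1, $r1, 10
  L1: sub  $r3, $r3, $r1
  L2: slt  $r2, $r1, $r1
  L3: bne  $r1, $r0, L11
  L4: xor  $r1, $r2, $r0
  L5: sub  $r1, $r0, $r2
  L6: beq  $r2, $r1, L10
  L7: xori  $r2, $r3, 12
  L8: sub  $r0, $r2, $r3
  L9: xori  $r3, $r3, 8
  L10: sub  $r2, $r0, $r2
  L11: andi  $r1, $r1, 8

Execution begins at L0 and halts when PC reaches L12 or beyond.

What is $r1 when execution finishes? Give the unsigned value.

[0] ori   $r1, $r1, 10  →  {$r0:0, $r1:15, $r2:6, $r3:6}
[1] sub  $r3, $r3, $r1  →  {$r0:0, $r1:15, $r2:6, $r3:65527}
[2] slt  $r2, $r1, $r1  →  {$r0:0, $r1:15, $r2:0, $r3:65527}
[3] bne  $r1, $r0, L11  →  {$r0:0, $r1:15, $r2:0, $r3:65527}  ⟨branch taken⟩
[4] xor  $r1, $r2, $r0  →  {$r0:0, $r1:0, $r2:0, $r3:65527}
[11] andi  $r1, $r1, 8  →  {$r0:0, $r1:0, $r2:0, $r3:65527}

0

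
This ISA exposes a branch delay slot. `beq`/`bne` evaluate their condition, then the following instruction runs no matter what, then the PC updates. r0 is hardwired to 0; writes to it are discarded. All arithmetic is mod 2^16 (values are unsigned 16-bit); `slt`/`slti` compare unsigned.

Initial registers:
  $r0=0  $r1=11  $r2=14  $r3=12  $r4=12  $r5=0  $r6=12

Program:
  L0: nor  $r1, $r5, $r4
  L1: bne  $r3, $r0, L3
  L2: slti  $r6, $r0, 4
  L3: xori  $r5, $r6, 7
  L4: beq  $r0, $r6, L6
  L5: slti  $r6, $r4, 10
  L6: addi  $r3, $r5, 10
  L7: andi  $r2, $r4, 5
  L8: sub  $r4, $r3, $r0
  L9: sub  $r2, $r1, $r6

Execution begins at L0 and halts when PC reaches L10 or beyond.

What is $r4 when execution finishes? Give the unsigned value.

  step pc=0: nor  $r1, $r5, $r4  regs=(0,65523,14,12,12,0,12)
  step pc=1: bne  $r3, $r0, L3  cond=T  regs=(0,65523,14,12,12,0,12)
  step pc=2: slti  $r6, $r0, 4  regs=(0,65523,14,12,12,0,1)
  step pc=3: xori  $r5, $r6, 7  regs=(0,65523,14,12,12,6,1)
  step pc=4: beq  $r0, $r6, L6  cond=F  regs=(0,65523,14,12,12,6,1)
  step pc=5: slti  $r6, $r4, 10  regs=(0,65523,14,12,12,6,0)
  step pc=6: addi  $r3, $r5, 10  regs=(0,65523,14,16,12,6,0)
  step pc=7: andi  $r2, $r4, 5  regs=(0,65523,4,16,12,6,0)
  step pc=8: sub  $r4, $r3, $r0  regs=(0,65523,4,16,16,6,0)
  step pc=9: sub  $r2, $r1, $r6  regs=(0,65523,65523,16,16,6,0)

16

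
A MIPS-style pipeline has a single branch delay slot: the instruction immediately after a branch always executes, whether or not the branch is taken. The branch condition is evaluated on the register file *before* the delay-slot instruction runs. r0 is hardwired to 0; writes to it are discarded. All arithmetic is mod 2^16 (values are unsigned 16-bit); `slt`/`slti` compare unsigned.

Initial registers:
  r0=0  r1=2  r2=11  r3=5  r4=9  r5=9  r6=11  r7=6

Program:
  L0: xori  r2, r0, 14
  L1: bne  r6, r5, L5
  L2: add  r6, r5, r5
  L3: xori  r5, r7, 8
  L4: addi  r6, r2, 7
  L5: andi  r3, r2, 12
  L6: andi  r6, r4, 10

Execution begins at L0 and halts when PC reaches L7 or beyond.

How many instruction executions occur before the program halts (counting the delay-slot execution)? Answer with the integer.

5

[0] xori  r2, r0, 14  →  {r0:0, r1:2, r2:14, r3:5, r4:9, r5:9, r6:11, r7:6}
[1] bne  r6, r5, L5  →  {r0:0, r1:2, r2:14, r3:5, r4:9, r5:9, r6:11, r7:6}  ⟨branch taken⟩
[2] add  r6, r5, r5  →  {r0:0, r1:2, r2:14, r3:5, r4:9, r5:9, r6:18, r7:6}
[5] andi  r3, r2, 12  →  {r0:0, r1:2, r2:14, r3:12, r4:9, r5:9, r6:18, r7:6}
[6] andi  r6, r4, 10  →  {r0:0, r1:2, r2:14, r3:12, r4:9, r5:9, r6:8, r7:6}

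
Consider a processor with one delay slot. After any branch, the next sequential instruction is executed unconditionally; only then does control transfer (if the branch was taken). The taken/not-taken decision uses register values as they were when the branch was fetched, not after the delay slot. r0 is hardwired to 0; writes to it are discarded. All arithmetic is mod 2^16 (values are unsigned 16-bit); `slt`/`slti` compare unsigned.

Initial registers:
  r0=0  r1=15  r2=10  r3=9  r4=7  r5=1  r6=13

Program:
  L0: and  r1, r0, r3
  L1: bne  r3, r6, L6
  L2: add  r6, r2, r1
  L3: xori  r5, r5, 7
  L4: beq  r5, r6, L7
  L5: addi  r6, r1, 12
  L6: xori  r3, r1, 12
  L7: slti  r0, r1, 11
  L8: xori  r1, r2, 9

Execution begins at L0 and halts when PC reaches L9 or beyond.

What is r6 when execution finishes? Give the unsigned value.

10

#0 and  r1, r0, r3 ; 0/0/10/9/7/1/13
#1 bne  r3, r6, L6 ; 0/0/10/9/7/1/13 ; →target
#2 add  r6, r2, r1 ; 0/0/10/9/7/1/10
#6 xori  r3, r1, 12 ; 0/0/10/12/7/1/10
#7 slti  r0, r1, 11 ; 0/0/10/12/7/1/10
#8 xori  r1, r2, 9 ; 0/3/10/12/7/1/10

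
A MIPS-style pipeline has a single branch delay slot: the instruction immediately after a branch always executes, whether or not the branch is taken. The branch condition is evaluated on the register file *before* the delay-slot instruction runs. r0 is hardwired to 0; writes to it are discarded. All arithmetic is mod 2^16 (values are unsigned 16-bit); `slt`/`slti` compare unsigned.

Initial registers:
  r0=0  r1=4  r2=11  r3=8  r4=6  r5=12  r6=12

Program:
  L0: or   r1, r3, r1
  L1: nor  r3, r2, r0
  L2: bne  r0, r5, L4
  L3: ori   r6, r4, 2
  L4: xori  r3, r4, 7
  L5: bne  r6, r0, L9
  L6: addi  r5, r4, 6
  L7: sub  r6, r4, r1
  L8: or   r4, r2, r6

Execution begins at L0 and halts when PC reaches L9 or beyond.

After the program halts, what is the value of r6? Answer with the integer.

  step pc=0: or   r1, r3, r1  regs=(0,12,11,8,6,12,12)
  step pc=1: nor  r3, r2, r0  regs=(0,12,11,65524,6,12,12)
  step pc=2: bne  r0, r5, L4  cond=T  regs=(0,12,11,65524,6,12,12)
  step pc=3: ori   r6, r4, 2  regs=(0,12,11,65524,6,12,6)
  step pc=4: xori  r3, r4, 7  regs=(0,12,11,1,6,12,6)
  step pc=5: bne  r6, r0, L9  cond=T  regs=(0,12,11,1,6,12,6)
  step pc=6: addi  r5, r4, 6  regs=(0,12,11,1,6,12,6)

6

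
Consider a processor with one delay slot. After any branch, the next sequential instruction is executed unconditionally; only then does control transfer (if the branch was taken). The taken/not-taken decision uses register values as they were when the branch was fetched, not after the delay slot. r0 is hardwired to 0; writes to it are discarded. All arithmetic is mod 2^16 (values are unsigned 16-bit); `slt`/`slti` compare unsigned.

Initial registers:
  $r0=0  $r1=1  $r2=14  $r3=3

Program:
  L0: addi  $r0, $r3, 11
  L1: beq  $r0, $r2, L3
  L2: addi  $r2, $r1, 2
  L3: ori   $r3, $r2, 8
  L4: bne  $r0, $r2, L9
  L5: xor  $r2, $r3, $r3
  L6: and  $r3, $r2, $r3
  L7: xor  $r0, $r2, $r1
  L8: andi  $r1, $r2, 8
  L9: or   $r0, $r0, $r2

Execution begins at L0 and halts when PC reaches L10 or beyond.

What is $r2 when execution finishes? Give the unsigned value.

[0] addi  $r0, $r3, 11  →  {$r0:0, $r1:1, $r2:14, $r3:3}
[1] beq  $r0, $r2, L3  →  {$r0:0, $r1:1, $r2:14, $r3:3}  ⟨branch fallthrough⟩
[2] addi  $r2, $r1, 2  →  {$r0:0, $r1:1, $r2:3, $r3:3}
[3] ori   $r3, $r2, 8  →  {$r0:0, $r1:1, $r2:3, $r3:11}
[4] bne  $r0, $r2, L9  →  {$r0:0, $r1:1, $r2:3, $r3:11}  ⟨branch taken⟩
[5] xor  $r2, $r3, $r3  →  {$r0:0, $r1:1, $r2:0, $r3:11}
[9] or   $r0, $r0, $r2  →  {$r0:0, $r1:1, $r2:0, $r3:11}

0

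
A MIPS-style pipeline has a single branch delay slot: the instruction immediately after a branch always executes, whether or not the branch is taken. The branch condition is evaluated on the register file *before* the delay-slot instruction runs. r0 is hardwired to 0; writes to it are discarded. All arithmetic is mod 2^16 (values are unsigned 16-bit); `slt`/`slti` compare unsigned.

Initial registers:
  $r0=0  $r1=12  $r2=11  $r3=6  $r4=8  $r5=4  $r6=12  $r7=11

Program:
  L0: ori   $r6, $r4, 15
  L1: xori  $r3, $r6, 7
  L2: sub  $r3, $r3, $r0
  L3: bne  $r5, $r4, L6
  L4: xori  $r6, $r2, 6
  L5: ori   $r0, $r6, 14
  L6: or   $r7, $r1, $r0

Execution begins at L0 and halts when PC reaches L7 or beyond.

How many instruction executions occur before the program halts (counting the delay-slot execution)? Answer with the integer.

  step pc=0: ori   $r6, $r4, 15  regs=(0,12,11,6,8,4,15,11)
  step pc=1: xori  $r3, $r6, 7  regs=(0,12,11,8,8,4,15,11)
  step pc=2: sub  $r3, $r3, $r0  regs=(0,12,11,8,8,4,15,11)
  step pc=3: bne  $r5, $r4, L6  cond=T  regs=(0,12,11,8,8,4,15,11)
  step pc=4: xori  $r6, $r2, 6  regs=(0,12,11,8,8,4,13,11)
  step pc=6: or   $r7, $r1, $r0  regs=(0,12,11,8,8,4,13,12)

6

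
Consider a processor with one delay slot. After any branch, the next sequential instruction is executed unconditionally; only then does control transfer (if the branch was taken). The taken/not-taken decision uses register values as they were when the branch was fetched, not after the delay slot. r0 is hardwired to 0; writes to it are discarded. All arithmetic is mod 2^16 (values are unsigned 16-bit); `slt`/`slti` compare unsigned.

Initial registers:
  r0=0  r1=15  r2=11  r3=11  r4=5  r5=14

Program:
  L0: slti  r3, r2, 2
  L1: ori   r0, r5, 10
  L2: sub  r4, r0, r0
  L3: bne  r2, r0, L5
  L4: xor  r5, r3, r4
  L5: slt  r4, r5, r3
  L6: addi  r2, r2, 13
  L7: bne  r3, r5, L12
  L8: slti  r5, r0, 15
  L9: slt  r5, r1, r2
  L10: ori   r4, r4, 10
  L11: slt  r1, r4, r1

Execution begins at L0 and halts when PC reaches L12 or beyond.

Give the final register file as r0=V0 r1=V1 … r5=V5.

r0=0 r1=1 r2=24 r3=0 r4=10 r5=1

[0] slti  r3, r2, 2  →  {r0:0, r1:15, r2:11, r3:0, r4:5, r5:14}
[1] ori   r0, r5, 10  →  {r0:0, r1:15, r2:11, r3:0, r4:5, r5:14}
[2] sub  r4, r0, r0  →  {r0:0, r1:15, r2:11, r3:0, r4:0, r5:14}
[3] bne  r2, r0, L5  →  {r0:0, r1:15, r2:11, r3:0, r4:0, r5:14}  ⟨branch taken⟩
[4] xor  r5, r3, r4  →  {r0:0, r1:15, r2:11, r3:0, r4:0, r5:0}
[5] slt  r4, r5, r3  →  {r0:0, r1:15, r2:11, r3:0, r4:0, r5:0}
[6] addi  r2, r2, 13  →  {r0:0, r1:15, r2:24, r3:0, r4:0, r5:0}
[7] bne  r3, r5, L12  →  {r0:0, r1:15, r2:24, r3:0, r4:0, r5:0}  ⟨branch fallthrough⟩
[8] slti  r5, r0, 15  →  {r0:0, r1:15, r2:24, r3:0, r4:0, r5:1}
[9] slt  r5, r1, r2  →  {r0:0, r1:15, r2:24, r3:0, r4:0, r5:1}
[10] ori   r4, r4, 10  →  {r0:0, r1:15, r2:24, r3:0, r4:10, r5:1}
[11] slt  r1, r4, r1  →  {r0:0, r1:1, r2:24, r3:0, r4:10, r5:1}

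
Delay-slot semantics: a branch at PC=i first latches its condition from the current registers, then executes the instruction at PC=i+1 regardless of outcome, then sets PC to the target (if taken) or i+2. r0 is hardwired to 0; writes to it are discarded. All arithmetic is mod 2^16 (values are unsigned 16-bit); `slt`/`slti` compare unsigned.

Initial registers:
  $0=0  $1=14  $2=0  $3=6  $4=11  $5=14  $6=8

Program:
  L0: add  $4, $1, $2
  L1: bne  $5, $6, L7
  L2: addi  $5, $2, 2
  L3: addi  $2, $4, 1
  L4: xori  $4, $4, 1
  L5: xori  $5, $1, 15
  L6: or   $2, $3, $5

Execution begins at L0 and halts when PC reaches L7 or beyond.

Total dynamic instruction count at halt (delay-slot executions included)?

PC=0  add  $4, $1, $2        | $0=0 $1=14 $2=0 $3=6 $4=14 $5=14 $6=8
PC=1  bne  $5, $6, L7        | $0=0 $1=14 $2=0 $3=6 $4=14 $5=14 $6=8  [TAKEN]
PC=2  addi  $5, $2, 2        | $0=0 $1=14 $2=0 $3=6 $4=14 $5=2 $6=8

3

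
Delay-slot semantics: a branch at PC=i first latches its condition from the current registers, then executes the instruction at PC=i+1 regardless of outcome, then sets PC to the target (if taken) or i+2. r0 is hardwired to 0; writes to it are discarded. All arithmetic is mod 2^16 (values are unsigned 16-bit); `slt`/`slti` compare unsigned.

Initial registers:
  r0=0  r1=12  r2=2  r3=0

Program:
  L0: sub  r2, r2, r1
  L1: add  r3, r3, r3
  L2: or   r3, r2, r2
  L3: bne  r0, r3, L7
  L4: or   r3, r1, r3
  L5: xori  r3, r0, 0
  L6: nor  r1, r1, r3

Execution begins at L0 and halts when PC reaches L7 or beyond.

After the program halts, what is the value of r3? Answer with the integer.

#0 sub  r2, r2, r1 ; 0/12/65526/0
#1 add  r3, r3, r3 ; 0/12/65526/0
#2 or   r3, r2, r2 ; 0/12/65526/65526
#3 bne  r0, r3, L7 ; 0/12/65526/65526 ; →target
#4 or   r3, r1, r3 ; 0/12/65526/65534

65534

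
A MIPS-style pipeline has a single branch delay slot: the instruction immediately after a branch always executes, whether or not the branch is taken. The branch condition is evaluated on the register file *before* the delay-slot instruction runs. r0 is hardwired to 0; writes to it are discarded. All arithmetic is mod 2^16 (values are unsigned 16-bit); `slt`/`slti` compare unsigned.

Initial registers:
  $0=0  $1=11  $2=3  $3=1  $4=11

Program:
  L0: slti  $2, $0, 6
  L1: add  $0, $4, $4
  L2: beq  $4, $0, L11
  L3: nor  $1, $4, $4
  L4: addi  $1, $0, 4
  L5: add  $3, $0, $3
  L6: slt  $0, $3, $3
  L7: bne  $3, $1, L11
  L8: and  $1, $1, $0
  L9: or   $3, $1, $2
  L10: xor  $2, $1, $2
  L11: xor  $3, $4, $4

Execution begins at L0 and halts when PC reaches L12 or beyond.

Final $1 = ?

0

PC=0  slti  $2, $0, 6        | $0=0 $1=11 $2=1 $3=1 $4=11
PC=1  add  $0, $4, $4        | $0=0 $1=11 $2=1 $3=1 $4=11
PC=2  beq  $4, $0, L11       | $0=0 $1=11 $2=1 $3=1 $4=11  [not taken]
PC=3  nor  $1, $4, $4        | $0=0 $1=65524 $2=1 $3=1 $4=11
PC=4  addi  $1, $0, 4        | $0=0 $1=4 $2=1 $3=1 $4=11
PC=5  add  $3, $0, $3        | $0=0 $1=4 $2=1 $3=1 $4=11
PC=6  slt  $0, $3, $3        | $0=0 $1=4 $2=1 $3=1 $4=11
PC=7  bne  $3, $1, L11       | $0=0 $1=4 $2=1 $3=1 $4=11  [TAKEN]
PC=8  and  $1, $1, $0        | $0=0 $1=0 $2=1 $3=1 $4=11
PC=11 xor  $3, $4, $4        | $0=0 $1=0 $2=1 $3=0 $4=11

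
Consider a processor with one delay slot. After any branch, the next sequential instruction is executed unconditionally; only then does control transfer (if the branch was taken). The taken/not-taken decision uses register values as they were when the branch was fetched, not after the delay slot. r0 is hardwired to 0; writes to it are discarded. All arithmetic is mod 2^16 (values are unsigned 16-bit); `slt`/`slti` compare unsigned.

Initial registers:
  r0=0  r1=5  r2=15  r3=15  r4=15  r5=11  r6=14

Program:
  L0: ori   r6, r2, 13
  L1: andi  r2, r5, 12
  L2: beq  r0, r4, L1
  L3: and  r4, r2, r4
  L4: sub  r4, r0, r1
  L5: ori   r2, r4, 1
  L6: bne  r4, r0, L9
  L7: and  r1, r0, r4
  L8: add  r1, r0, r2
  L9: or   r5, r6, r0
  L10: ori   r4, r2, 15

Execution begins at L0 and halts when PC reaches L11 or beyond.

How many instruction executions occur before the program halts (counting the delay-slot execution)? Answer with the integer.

10

PC=0  ori   r6, r2, 13       | r0=0 r1=5 r2=15 r3=15 r4=15 r5=11 r6=15
PC=1  andi  r2, r5, 12       | r0=0 r1=5 r2=8 r3=15 r4=15 r5=11 r6=15
PC=2  beq  r0, r4, L1        | r0=0 r1=5 r2=8 r3=15 r4=15 r5=11 r6=15  [not taken]
PC=3  and  r4, r2, r4        | r0=0 r1=5 r2=8 r3=15 r4=8 r5=11 r6=15
PC=4  sub  r4, r0, r1        | r0=0 r1=5 r2=8 r3=15 r4=65531 r5=11 r6=15
PC=5  ori   r2, r4, 1        | r0=0 r1=5 r2=65531 r3=15 r4=65531 r5=11 r6=15
PC=6  bne  r4, r0, L9        | r0=0 r1=5 r2=65531 r3=15 r4=65531 r5=11 r6=15  [TAKEN]
PC=7  and  r1, r0, r4        | r0=0 r1=0 r2=65531 r3=15 r4=65531 r5=11 r6=15
PC=9  or   r5, r6, r0        | r0=0 r1=0 r2=65531 r3=15 r4=65531 r5=15 r6=15
PC=10 ori   r4, r2, 15       | r0=0 r1=0 r2=65531 r3=15 r4=65535 r5=15 r6=15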